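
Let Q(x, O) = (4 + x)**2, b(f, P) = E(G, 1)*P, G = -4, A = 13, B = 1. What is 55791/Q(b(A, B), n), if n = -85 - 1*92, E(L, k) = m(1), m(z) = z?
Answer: 55791/25 ≈ 2231.6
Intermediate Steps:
E(L, k) = 1
n = -177 (n = -85 - 92 = -177)
b(f, P) = P (b(f, P) = 1*P = P)
55791/Q(b(A, B), n) = 55791/((4 + 1)**2) = 55791/(5**2) = 55791/25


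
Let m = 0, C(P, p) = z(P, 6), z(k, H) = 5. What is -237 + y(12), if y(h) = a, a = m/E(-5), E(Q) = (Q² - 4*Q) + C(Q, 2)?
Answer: -237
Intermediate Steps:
C(P, p) = 5
E(Q) = 5 + Q² - 4*Q (E(Q) = (Q² - 4*Q) + 5 = 5 + Q² - 4*Q)
a = 0 (a = 0/(5 + (-5)² - 4*(-5)) = 0/(5 + 25 + 20) = 0/50 = 0*(1/50) = 0)
y(h) = 0
-237 + y(12) = -237 + 0 = -237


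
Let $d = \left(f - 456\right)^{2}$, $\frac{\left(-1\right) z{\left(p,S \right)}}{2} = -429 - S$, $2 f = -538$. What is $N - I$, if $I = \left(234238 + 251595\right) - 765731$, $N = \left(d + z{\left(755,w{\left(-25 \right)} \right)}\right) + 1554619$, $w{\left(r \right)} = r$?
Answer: $2360950$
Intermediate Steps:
$f = -269$ ($f = \frac{1}{2} \left(-538\right) = -269$)
$z{\left(p,S \right)} = 858 + 2 S$ ($z{\left(p,S \right)} = - 2 \left(-429 - S\right) = 858 + 2 S$)
$d = 525625$ ($d = \left(-269 - 456\right)^{2} = \left(-725\right)^{2} = 525625$)
$N = 2081052$ ($N = \left(525625 + \left(858 + 2 \left(-25\right)\right)\right) + 1554619 = \left(525625 + \left(858 - 50\right)\right) + 1554619 = \left(525625 + 808\right) + 1554619 = 526433 + 1554619 = 2081052$)
$I = -279898$ ($I = 485833 - 765731 = -279898$)
$N - I = 2081052 - -279898 = 2081052 + 279898 = 2360950$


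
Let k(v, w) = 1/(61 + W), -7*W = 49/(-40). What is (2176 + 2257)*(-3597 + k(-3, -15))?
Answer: -39018463627/2447 ≈ -1.5945e+7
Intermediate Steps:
W = 7/40 (W = -7/(-40) = -7*(-1)/40 = -1/7*(-49/40) = 7/40 ≈ 0.17500)
k(v, w) = 40/2447 (k(v, w) = 1/(61 + 7/40) = 1/(2447/40) = 40/2447)
(2176 + 2257)*(-3597 + k(-3, -15)) = (2176 + 2257)*(-3597 + 40/2447) = 4433*(-8801819/2447) = -39018463627/2447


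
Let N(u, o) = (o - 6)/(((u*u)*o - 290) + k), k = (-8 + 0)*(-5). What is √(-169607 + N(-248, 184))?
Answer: 2*I*√1357522294488214029/5658243 ≈ 411.83*I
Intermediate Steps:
k = 40 (k = -8*(-5) = 40)
N(u, o) = (-6 + o)/(-250 + o*u²) (N(u, o) = (o - 6)/(((u*u)*o - 290) + 40) = (-6 + o)/((u²*o - 290) + 40) = (-6 + o)/((o*u² - 290) + 40) = (-6 + o)/((-290 + o*u²) + 40) = (-6 + o)/(-250 + o*u²))
√(-169607 + N(-248, 184)) = √(-169607 + (-6 + 184)/(-250 + 184*(-248)²)) = √(-169607 + 178/(-250 + 184*61504)) = √(-169607 + 178/(-250 + 11316736)) = √(-169607 + 178/11316486) = √(-169607 + (1/11316486)*178) = √(-169607 + 89/5658243) = √(-959677620412/5658243) = 2*I*√1357522294488214029/5658243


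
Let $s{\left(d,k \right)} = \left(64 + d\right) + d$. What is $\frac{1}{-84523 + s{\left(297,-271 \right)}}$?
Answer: $- \frac{1}{83865} \approx -1.1924 \cdot 10^{-5}$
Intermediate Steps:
$s{\left(d,k \right)} = 64 + 2 d$
$\frac{1}{-84523 + s{\left(297,-271 \right)}} = \frac{1}{-84523 + \left(64 + 2 \cdot 297\right)} = \frac{1}{-84523 + \left(64 + 594\right)} = \frac{1}{-84523 + 658} = \frac{1}{-83865} = - \frac{1}{83865}$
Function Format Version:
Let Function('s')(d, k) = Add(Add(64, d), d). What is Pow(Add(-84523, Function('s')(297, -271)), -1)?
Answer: Rational(-1, 83865) ≈ -1.1924e-5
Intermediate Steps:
Function('s')(d, k) = Add(64, Mul(2, d))
Pow(Add(-84523, Function('s')(297, -271)), -1) = Pow(Add(-84523, Add(64, Mul(2, 297))), -1) = Pow(Add(-84523, Add(64, 594)), -1) = Pow(Add(-84523, 658), -1) = Pow(-83865, -1) = Rational(-1, 83865)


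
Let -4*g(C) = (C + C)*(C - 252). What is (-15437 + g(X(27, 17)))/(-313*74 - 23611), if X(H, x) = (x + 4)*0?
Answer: 15437/46773 ≈ 0.33004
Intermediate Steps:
X(H, x) = 0 (X(H, x) = (4 + x)*0 = 0)
g(C) = -C*(-252 + C)/2 (g(C) = -(C + C)*(C - 252)/4 = -2*C*(-252 + C)/4 = -C*(-252 + C)/2)
(-15437 + g(X(27, 17)))/(-313*74 - 23611) = (-15437 + (½)*0*(252 - 1*0))/(-313*74 - 23611) = (-15437 + (½)*0*(252 + 0))/(-23162 - 23611) = (-15437 + (½)*0*252)/(-46773) = (-15437 + 0)*(-1/46773) = -15437*(-1/46773) = 15437/46773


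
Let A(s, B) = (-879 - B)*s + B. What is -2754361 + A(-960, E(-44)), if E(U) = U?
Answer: -1952805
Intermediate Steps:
A(s, B) = B + s*(-879 - B) (A(s, B) = s*(-879 - B) + B = B + s*(-879 - B))
-2754361 + A(-960, E(-44)) = -2754361 + (-44 - 879*(-960) - 1*(-44)*(-960)) = -2754361 + (-44 + 843840 - 42240) = -2754361 + 801556 = -1952805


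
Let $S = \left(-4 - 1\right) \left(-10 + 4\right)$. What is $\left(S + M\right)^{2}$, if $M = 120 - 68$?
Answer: $6724$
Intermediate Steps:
$M = 52$ ($M = 120 - 68 = 52$)
$S = 30$ ($S = \left(-5\right) \left(-6\right) = 30$)
$\left(S + M\right)^{2} = \left(30 + 52\right)^{2} = 82^{2} = 6724$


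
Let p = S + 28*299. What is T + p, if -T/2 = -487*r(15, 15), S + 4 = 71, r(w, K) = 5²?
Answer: 32789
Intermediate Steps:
r(w, K) = 25
S = 67 (S = -4 + 71 = 67)
p = 8439 (p = 67 + 28*299 = 67 + 8372 = 8439)
T = 24350 (T = -(-974)*25 = -2*(-12175) = 24350)
T + p = 24350 + 8439 = 32789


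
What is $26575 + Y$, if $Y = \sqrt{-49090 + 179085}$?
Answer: $26575 + \sqrt{129995} \approx 26936.0$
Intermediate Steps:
$Y = \sqrt{129995} \approx 360.55$
$26575 + Y = 26575 + \sqrt{129995}$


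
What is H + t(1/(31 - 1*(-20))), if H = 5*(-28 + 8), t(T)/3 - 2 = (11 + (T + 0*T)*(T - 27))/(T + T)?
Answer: 24039/34 ≈ 707.03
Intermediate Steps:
t(T) = 6 + 3*(11 + T*(-27 + T))/(2*T) (t(T) = 6 + 3*((11 + (T + 0*T)*(T - 27))/(T + T)) = 6 + 3*((11 + (T + 0)*(-27 + T))/((2*T))) = 6 + 3*((11 + T*(-27 + T))*(1/(2*T))) = 6 + 3*((11 + T*(-27 + T))/(2*T)) = 6 + 3*(11 + T*(-27 + T))/(2*T))
H = -100 (H = 5*(-20) = -100)
H + t(1/(31 - 1*(-20))) = -100 + 3*(11 + (-23 + 1/(31 - 1*(-20)))/(31 - 1*(-20)))/(2*(1/(31 - 1*(-20)))) = -100 + 3*(11 + (-23 + 1/(31 + 20))/(31 + 20))/(2*(1/(31 + 20))) = -100 + 3*(11 + (-23 + 1/51)/51)/(2*(1/51)) = -100 + (3/2)*51*(11 + (1/51)*(-1172/51)) = -100 + (3/2)*51*(11 - 1172/2601) = -100 + (3/2)*51*(27439/2601) = -100 + 27439/34 = 24039/34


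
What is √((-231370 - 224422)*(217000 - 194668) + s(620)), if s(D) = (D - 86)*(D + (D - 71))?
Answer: 3*I*√1130902522 ≈ 1.0089e+5*I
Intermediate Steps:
s(D) = (-86 + D)*(-71 + 2*D) (s(D) = (-86 + D)*(D + (-71 + D)) = (-86 + D)*(-71 + 2*D))
√((-231370 - 224422)*(217000 - 194668) + s(620)) = √((-231370 - 224422)*(217000 - 194668) + (6106 - 243*620 + 2*620²)) = √(-455792*22332 + (6106 - 150660 + 2*384400)) = √(-10178746944 + (6106 - 150660 + 768800)) = √(-10178746944 + 624246) = √(-10178122698) = 3*I*√1130902522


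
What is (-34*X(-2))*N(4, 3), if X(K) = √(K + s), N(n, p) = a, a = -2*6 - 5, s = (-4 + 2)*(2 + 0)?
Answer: 578*I*√6 ≈ 1415.8*I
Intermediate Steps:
s = -4 (s = -2*2 = -4)
a = -17 (a = -12 - 5 = -17)
N(n, p) = -17
X(K) = √(-4 + K) (X(K) = √(K - 4) = √(-4 + K))
(-34*X(-2))*N(4, 3) = -34*√(-4 - 2)*(-17) = -34*I*√6*(-17) = 578*I*√6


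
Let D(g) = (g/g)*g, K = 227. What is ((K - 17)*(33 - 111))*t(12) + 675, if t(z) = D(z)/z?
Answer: -15705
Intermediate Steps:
D(g) = g (D(g) = 1*g = g)
t(z) = 1 (t(z) = z/z = 1)
((K - 17)*(33 - 111))*t(12) + 675 = ((227 - 17)*(33 - 111))*1 + 675 = (210*(-78))*1 + 675 = -16380*1 + 675 = -16380 + 675 = -15705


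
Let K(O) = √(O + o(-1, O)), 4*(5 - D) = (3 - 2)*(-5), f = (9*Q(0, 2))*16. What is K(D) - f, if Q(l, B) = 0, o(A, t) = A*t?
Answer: 0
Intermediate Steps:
f = 0 (f = (9*0)*16 = 0*16 = 0)
D = 25/4 (D = 5 - (3 - 2)*(-5)/4 = 5 - (-5)/4 = 5 - ¼*(-5) = 5 + 5/4 = 25/4 ≈ 6.2500)
K(O) = 0 (K(O) = √(O - O) = √0 = 0)
K(D) - f = 0 - 1*0 = 0 + 0 = 0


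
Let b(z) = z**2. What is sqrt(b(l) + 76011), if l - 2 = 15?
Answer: 10*sqrt(763) ≈ 276.22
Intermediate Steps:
l = 17 (l = 2 + 15 = 17)
sqrt(b(l) + 76011) = sqrt(17**2 + 76011) = sqrt(289 + 76011) = sqrt(76300) = 10*sqrt(763)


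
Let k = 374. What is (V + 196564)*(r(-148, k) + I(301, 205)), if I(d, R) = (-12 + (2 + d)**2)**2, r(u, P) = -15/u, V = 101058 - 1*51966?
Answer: 76592470280987058/37 ≈ 2.0701e+15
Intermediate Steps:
V = 49092 (V = 101058 - 51966 = 49092)
(V + 196564)*(r(-148, k) + I(301, 205)) = (49092 + 196564)*(-15/(-148) + (-12 + (2 + 301)**2)**2) = 245656*(-15*(-1/148) + (-12 + 303**2)**2) = 245656*(15/148 + (-12 + 91809)**2) = 245656*(15/148 + 91797**2) = 245656*(15/148 + 8426689209) = 245656*(1247150002947/148) = 76592470280987058/37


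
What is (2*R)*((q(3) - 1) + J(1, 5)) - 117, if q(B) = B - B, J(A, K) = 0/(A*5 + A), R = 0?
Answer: -117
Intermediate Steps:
J(A, K) = 0 (J(A, K) = 0/(5*A + A) = 0/((6*A)) = 0*(1/(6*A)) = 0)
q(B) = 0
(2*R)*((q(3) - 1) + J(1, 5)) - 117 = (2*0)*((0 - 1) + 0) - 117 = 0*(-1 + 0) - 117 = 0*(-1) - 117 = 0 - 117 = -117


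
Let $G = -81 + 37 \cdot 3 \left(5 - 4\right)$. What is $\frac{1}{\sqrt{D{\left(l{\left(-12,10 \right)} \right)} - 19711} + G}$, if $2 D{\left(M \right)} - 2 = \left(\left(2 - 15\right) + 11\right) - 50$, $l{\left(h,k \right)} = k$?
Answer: $\frac{15}{10318} - \frac{i \sqrt{4934}}{10318} \approx 0.0014538 - 0.0068078 i$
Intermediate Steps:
$D{\left(M \right)} = -25$ ($D{\left(M \right)} = 1 + \frac{\left(\left(2 - 15\right) + 11\right) - 50}{2} = 1 + \frac{\left(-13 + 11\right) - 50}{2} = 1 + \frac{-2 - 50}{2} = 1 + \frac{1}{2} \left(-52\right) = 1 - 26 = -25$)
$G = 30$ ($G = -81 + 37 \cdot 3 \cdot 1 = -81 + 37 \cdot 3 = -81 + 111 = 30$)
$\frac{1}{\sqrt{D{\left(l{\left(-12,10 \right)} \right)} - 19711} + G} = \frac{1}{\sqrt{-25 - 19711} + 30} = \frac{1}{\sqrt{-19736} + 30} = \frac{1}{2 i \sqrt{4934} + 30} = \frac{1}{30 + 2 i \sqrt{4934}}$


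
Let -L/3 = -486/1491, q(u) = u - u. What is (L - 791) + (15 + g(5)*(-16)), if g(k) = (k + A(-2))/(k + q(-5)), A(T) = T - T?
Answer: -393138/497 ≈ -791.02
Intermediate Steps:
A(T) = 0
q(u) = 0
g(k) = 1 (g(k) = (k + 0)/(k + 0) = k/k = 1)
L = 486/497 (L = -(-1458)/1491 = -3*(-162/497) = 486/497 ≈ 0.97787)
(L - 791) + (15 + g(5)*(-16)) = (486/497 - 791) + (15 + 1*(-16)) = -392641/497 + (15 - 16) = -392641/497 - 1 = -393138/497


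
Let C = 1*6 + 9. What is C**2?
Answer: 225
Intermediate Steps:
C = 15 (C = 6 + 9 = 15)
C**2 = 15**2 = 225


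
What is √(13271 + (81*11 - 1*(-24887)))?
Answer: √39049 ≈ 197.61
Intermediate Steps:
√(13271 + (81*11 - 1*(-24887))) = √(13271 + (891 + 24887)) = √(13271 + 25778) = √39049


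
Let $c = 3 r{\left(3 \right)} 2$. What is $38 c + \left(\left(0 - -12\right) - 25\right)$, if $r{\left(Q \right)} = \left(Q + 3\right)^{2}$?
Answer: $8195$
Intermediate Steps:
$r{\left(Q \right)} = \left(3 + Q\right)^{2}$
$c = 216$ ($c = 3 \left(3 + 3\right)^{2} \cdot 2 = 3 \cdot 6^{2} \cdot 2 = 3 \cdot 36 \cdot 2 = 108 \cdot 2 = 216$)
$38 c + \left(\left(0 - -12\right) - 25\right) = 38 \cdot 216 + \left(\left(0 - -12\right) - 25\right) = 8208 + \left(\left(0 + 12\right) - 25\right) = 8208 + \left(12 - 25\right) = 8208 - 13 = 8195$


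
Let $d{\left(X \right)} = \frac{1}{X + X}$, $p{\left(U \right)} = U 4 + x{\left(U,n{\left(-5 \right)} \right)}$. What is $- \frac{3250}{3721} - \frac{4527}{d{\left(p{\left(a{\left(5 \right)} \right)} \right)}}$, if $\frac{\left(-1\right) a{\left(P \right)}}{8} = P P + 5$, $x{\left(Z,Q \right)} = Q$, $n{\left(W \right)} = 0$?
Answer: $\frac{32342333390}{3721} \approx 8.6918 \cdot 10^{6}$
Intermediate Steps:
$a{\left(P \right)} = -40 - 8 P^{2}$ ($a{\left(P \right)} = - 8 \left(P P + 5\right) = - 8 \left(P^{2} + 5\right) = - 8 \left(5 + P^{2}\right) = -40 - 8 P^{2}$)
$p{\left(U \right)} = 4 U$ ($p{\left(U \right)} = U 4 + 0 = 4 U + 0 = 4 U$)
$d{\left(X \right)} = \frac{1}{2 X}$
$- \frac{3250}{3721} - \frac{4527}{d{\left(p{\left(a{\left(5 \right)} \right)} \right)}} = - \frac{3250}{3721} - \frac{4527}{\frac{1}{2} \frac{1}{4 \left(-40 - 8 \cdot 5^{2}\right)}} = \left(-3250\right) \frac{1}{3721} - \frac{4527}{\frac{1}{2} \frac{1}{4 \left(-40 - 200\right)}} = - \frac{3250}{3721} - \frac{4527}{\frac{1}{2} \frac{1}{4 \left(-40 - 200\right)}} = - \frac{3250}{3721} - \frac{4527}{\frac{1}{2} \frac{1}{4 \left(-240\right)}} = - \frac{3250}{3721} - \frac{4527}{\frac{1}{2} \frac{1}{-960}} = - \frac{3250}{3721} - \frac{4527}{\frac{1}{2} \left(- \frac{1}{960}\right)} = - \frac{3250}{3721} - \frac{4527}{- \frac{1}{1920}} = - \frac{3250}{3721} - -8691840 = - \frac{3250}{3721} + 8691840 = \frac{32342333390}{3721}$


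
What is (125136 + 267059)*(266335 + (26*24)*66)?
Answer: 120607414205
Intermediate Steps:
(125136 + 267059)*(266335 + (26*24)*66) = 392195*(266335 + 624*66) = 392195*(266335 + 41184) = 392195*307519 = 120607414205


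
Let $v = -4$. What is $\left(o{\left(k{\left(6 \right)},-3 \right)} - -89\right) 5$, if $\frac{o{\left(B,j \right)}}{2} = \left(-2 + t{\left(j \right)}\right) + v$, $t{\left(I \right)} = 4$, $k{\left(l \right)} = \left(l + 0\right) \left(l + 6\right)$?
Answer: $425$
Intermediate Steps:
$k{\left(l \right)} = l \left(6 + l\right)$
$o{\left(B,j \right)} = -4$ ($o{\left(B,j \right)} = 2 \left(\left(-2 + 4\right) - 4\right) = 2 \left(2 - 4\right) = 2 \left(-2\right) = -4$)
$\left(o{\left(k{\left(6 \right)},-3 \right)} - -89\right) 5 = \left(-4 - -89\right) 5 = \left(-4 + 89\right) 5 = 85 \cdot 5 = 425$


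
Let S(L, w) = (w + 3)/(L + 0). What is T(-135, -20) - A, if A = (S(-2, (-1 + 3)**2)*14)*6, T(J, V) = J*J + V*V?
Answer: 18919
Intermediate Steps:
S(L, w) = (3 + w)/L
T(J, V) = J**2 + V**2
A = -294 (A = (((3 + (-1 + 3)**2)/(-2))*14)*6 = (-(3 + 2**2)/2*14)*6 = (-(3 + 4)/2*14)*6 = (-1/2*7*14)*6 = -7/2*14*6 = -49*6 = -294)
T(-135, -20) - A = ((-135)**2 + (-20)**2) - 1*(-294) = (18225 + 400) + 294 = 18625 + 294 = 18919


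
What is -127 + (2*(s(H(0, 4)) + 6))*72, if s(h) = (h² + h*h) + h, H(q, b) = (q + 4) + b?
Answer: 20321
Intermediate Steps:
H(q, b) = 4 + b + q (H(q, b) = (4 + q) + b = 4 + b + q)
s(h) = h + 2*h² (s(h) = (h² + h²) + h = 2*h² + h = h + 2*h²)
-127 + (2*(s(H(0, 4)) + 6))*72 = -127 + (2*((4 + 4 + 0)*(1 + 2*(4 + 4 + 0)) + 6))*72 = -127 + (2*(8*(1 + 2*8) + 6))*72 = -127 + (2*(8*(1 + 16) + 6))*72 = -127 + (2*(8*17 + 6))*72 = -127 + (2*(136 + 6))*72 = -127 + (2*142)*72 = -127 + 284*72 = -127 + 20448 = 20321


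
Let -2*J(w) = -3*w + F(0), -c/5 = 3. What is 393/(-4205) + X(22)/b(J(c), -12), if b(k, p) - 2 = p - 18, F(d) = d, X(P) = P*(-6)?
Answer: 136014/29435 ≈ 4.6208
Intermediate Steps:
X(P) = -6*P
c = -15 (c = -5*3 = -15)
J(w) = 3*w/2 (J(w) = -(-3*w + 0)/2 = -(-3)*w/2 = 3*w/2)
b(k, p) = -16 + p (b(k, p) = 2 + (p - 18) = 2 + (-18 + p) = -16 + p)
393/(-4205) + X(22)/b(J(c), -12) = 393/(-4205) + (-6*22)/(-16 - 12) = 393*(-1/4205) - 132/(-28) = -393/4205 - 132*(-1/28) = -393/4205 + 33/7 = 136014/29435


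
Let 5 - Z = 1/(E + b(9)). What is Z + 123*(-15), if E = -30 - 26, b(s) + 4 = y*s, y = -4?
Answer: -176639/96 ≈ -1840.0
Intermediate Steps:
b(s) = -4 - 4*s
E = -56
Z = 481/96 (Z = 5 - 1/(-56 + (-4 - 4*9)) = 5 - 1/(-56 + (-4 - 36)) = 5 - 1/(-56 - 40) = 5 - 1/(-96) = 5 - 1*(-1/96) = 5 + 1/96 = 481/96 ≈ 5.0104)
Z + 123*(-15) = 481/96 + 123*(-15) = 481/96 - 1845 = -176639/96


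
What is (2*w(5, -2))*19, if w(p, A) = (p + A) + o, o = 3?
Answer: 228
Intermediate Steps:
w(p, A) = 3 + A + p (w(p, A) = (p + A) + 3 = (A + p) + 3 = 3 + A + p)
(2*w(5, -2))*19 = (2*(3 - 2 + 5))*19 = (2*6)*19 = 12*19 = 228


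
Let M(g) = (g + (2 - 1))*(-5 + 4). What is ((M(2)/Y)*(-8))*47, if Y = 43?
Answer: 1128/43 ≈ 26.233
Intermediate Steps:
M(g) = -1 - g (M(g) = (g + 1)*(-1) = (1 + g)*(-1) = -1 - g)
((M(2)/Y)*(-8))*47 = (((-1 - 1*2)/43)*(-8))*47 = (((-1 - 2)*(1/43))*(-8))*47 = (-3*1/43*(-8))*47 = -3/43*(-8)*47 = (24/43)*47 = 1128/43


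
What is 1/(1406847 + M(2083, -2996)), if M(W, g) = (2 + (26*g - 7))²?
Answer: 1/6069972648 ≈ 1.6475e-10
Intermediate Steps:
M(W, g) = (-5 + 26*g)² (M(W, g) = (2 + (-7 + 26*g))² = (-5 + 26*g)²)
1/(1406847 + M(2083, -2996)) = 1/(1406847 + (-5 + 26*(-2996))²) = 1/(1406847 + (-5 - 77896)²) = 1/(1406847 + (-77901)²) = 1/(1406847 + 6068565801) = 1/6069972648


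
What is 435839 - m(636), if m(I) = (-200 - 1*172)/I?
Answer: 23099498/53 ≈ 4.3584e+5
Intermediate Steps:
m(I) = -372/I (m(I) = (-200 - 172)/I = -372/I)
435839 - m(636) = 435839 - (-372)/636 = 435839 - 1*(-31/53) = 435839 + 31/53 = 23099498/53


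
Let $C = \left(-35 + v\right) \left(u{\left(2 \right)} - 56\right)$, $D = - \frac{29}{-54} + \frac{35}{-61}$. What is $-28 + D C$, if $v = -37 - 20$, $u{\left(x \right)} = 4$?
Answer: $- \frac{335548}{1647} \approx -203.73$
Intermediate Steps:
$v = -57$ ($v = -37 - 20 = -57$)
$D = - \frac{121}{3294}$ ($D = \left(-29\right) \left(- \frac{1}{54}\right) + 35 \left(- \frac{1}{61}\right) = \frac{29}{54} - \frac{35}{61} = - \frac{121}{3294} \approx -0.036733$)
$C = 4784$ ($C = \left(-35 - 57\right) \left(4 - 56\right) = \left(-92\right) \left(-52\right) = 4784$)
$-28 + D C = -28 - \frac{289432}{1647} = - \frac{335548}{1647}$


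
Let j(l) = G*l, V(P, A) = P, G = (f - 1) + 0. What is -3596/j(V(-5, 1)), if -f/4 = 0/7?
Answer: -3596/5 ≈ -719.20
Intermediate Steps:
f = 0 (f = -0/7 = -4*0 = 0)
G = -1 (G = (0 - 1) + 0 = -1 + 0 = -1)
j(l) = -l
-3596/j(V(-5, 1)) = -3596/((-1*(-5))) = -3596/5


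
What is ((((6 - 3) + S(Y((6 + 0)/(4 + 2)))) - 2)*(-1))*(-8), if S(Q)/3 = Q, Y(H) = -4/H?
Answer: -88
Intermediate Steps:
S(Q) = 3*Q
((((6 - 3) + S(Y((6 + 0)/(4 + 2)))) - 2)*(-1))*(-8) = ((((6 - 3) + 3*(-4*(4 + 2)/(6 + 0))) - 2)*(-1))*(-8) = (((3 + 3*(-4/1)) - 2)*(-1))*(-8) = (((3 + 3*(-4*1)) - 2)*(-1))*(-8) = (((3 + 3*(-4)) - 2)*(-1))*(-8) = (((3 - 12) - 2)*(-1))*(-8) = ((-9 - 2)*(-1))*(-8) = -11*(-1)*(-8) = 11*(-8) = -88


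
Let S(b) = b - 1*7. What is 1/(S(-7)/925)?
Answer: -925/14 ≈ -66.071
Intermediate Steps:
S(b) = -7 + b (S(b) = b - 7 = -7 + b)
1/(S(-7)/925) = 1/((-7 - 7)/925) = 1/(-14*1/925) = 1/(-14/925) = -925/14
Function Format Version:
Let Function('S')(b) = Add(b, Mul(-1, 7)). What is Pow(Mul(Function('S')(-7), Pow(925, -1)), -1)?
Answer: Rational(-925, 14) ≈ -66.071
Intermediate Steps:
Function('S')(b) = Add(-7, b) (Function('S')(b) = Add(b, -7) = Add(-7, b))
Pow(Mul(Function('S')(-7), Pow(925, -1)), -1) = Pow(Mul(Add(-7, -7), Pow(925, -1)), -1) = Pow(Mul(-14, Rational(1, 925)), -1) = Pow(Rational(-14, 925), -1) = Rational(-925, 14)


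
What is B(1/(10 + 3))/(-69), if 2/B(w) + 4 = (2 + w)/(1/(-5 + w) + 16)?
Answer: 4381/584706 ≈ 0.0074927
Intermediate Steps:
B(w) = 2/(-4 + (2 + w)/(16 + 1/(-5 + w))) (B(w) = 2/(-4 + (2 + w)/(1/(-5 + w) + 16)) = 2/(-4 + (2 + w)/(16 + 1/(-5 + w))))
B(1/(10 + 3))/(-69) = (2*(-79 + 16/(10 + 3))/(306 + (1/(10 + 3))² - 67/(10 + 3)))/(-69) = (2*(-79 + 16/13)/(306 + (1/13)² - 67/13))*(-1/69) = (2*(-79 + 16*(1/13))/(306 + (1/13)² - 67*1/13))*(-1/69) = (2*(-79 + 16/13)/(306 + 1/169 - 67/13))*(-1/69) = (2*(-1011/13)/(50844/169))*(-1/69) = (2*(169/50844)*(-1011/13))*(-1/69) = -4381/8474*(-1/69) = 4381/584706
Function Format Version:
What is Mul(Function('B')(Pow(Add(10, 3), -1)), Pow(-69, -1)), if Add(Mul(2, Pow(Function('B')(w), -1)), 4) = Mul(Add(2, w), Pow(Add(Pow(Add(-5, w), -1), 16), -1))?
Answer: Rational(4381, 584706) ≈ 0.0074927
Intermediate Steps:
Function('B')(w) = Mul(2, Pow(Add(-4, Mul(Pow(Add(16, Pow(Add(-5, w), -1)), -1), Add(2, w))), -1)) (Function('B')(w) = Mul(2, Pow(Add(-4, Mul(Add(2, w), Pow(Add(Pow(Add(-5, w), -1), 16), -1))), -1)) = Mul(2, Pow(Add(-4, Mul(Add(2, w), Pow(Add(16, Pow(Add(-5, w), -1)), -1))), -1)) = Mul(2, Pow(Add(-4, Mul(Pow(Add(16, Pow(Add(-5, w), -1)), -1), Add(2, w))), -1)))
Mul(Function('B')(Pow(Add(10, 3), -1)), Pow(-69, -1)) = Mul(Mul(2, Pow(Add(306, Pow(Pow(Add(10, 3), -1), 2), Mul(-67, Pow(Add(10, 3), -1))), -1), Add(-79, Mul(16, Pow(Add(10, 3), -1)))), Pow(-69, -1)) = Mul(Mul(2, Pow(Add(306, Pow(Pow(13, -1), 2), Mul(-67, Pow(13, -1))), -1), Add(-79, Mul(16, Pow(13, -1)))), Rational(-1, 69)) = Mul(Mul(2, Pow(Add(306, Pow(Rational(1, 13), 2), Mul(-67, Rational(1, 13))), -1), Add(-79, Mul(16, Rational(1, 13)))), Rational(-1, 69)) = Mul(Mul(2, Pow(Add(306, Rational(1, 169), Rational(-67, 13)), -1), Add(-79, Rational(16, 13))), Rational(-1, 69)) = Mul(Mul(2, Pow(Rational(50844, 169), -1), Rational(-1011, 13)), Rational(-1, 69)) = Mul(Mul(2, Rational(169, 50844), Rational(-1011, 13)), Rational(-1, 69)) = Mul(Rational(-4381, 8474), Rational(-1, 69)) = Rational(4381, 584706)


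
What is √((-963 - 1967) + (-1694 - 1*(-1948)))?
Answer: 2*I*√669 ≈ 51.73*I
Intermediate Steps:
√((-963 - 1967) + (-1694 - 1*(-1948))) = √(-2930 + (-1694 + 1948)) = √(-2930 + 254) = √(-2676) = 2*I*√669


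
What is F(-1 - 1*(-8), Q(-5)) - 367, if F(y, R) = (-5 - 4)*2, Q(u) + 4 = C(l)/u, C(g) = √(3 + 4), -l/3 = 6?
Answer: -385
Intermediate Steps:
l = -18 (l = -3*6 = -18)
C(g) = √7
Q(u) = -4 + √7/u
F(y, R) = -18 (F(y, R) = -9*2 = -18)
F(-1 - 1*(-8), Q(-5)) - 367 = -18 - 367 = -385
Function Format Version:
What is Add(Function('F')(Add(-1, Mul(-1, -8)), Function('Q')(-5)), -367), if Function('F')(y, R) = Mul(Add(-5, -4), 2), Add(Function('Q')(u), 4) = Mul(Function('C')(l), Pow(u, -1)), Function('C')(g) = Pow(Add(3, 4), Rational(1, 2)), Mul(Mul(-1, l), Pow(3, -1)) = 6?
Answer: -385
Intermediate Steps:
l = -18 (l = Mul(-3, 6) = -18)
Function('C')(g) = Pow(7, Rational(1, 2))
Function('Q')(u) = Add(-4, Mul(Pow(7, Rational(1, 2)), Pow(u, -1)))
Function('F')(y, R) = -18 (Function('F')(y, R) = Mul(-9, 2) = -18)
Add(Function('F')(Add(-1, Mul(-1, -8)), Function('Q')(-5)), -367) = Add(-18, -367) = -385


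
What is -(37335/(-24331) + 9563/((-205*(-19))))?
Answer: -87257528/94769245 ≈ -0.92074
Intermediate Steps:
-(37335/(-24331) + 9563/((-205*(-19)))) = -(37335*(-1/24331) + 9563/3895) = -(-37335/24331 + 9563*(1/3895)) = -(-37335/24331 + 9563/3895) = -1*87257528/94769245 = -87257528/94769245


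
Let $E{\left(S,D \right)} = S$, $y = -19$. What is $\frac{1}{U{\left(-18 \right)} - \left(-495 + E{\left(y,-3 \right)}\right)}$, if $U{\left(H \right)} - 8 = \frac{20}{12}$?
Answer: $\frac{3}{1571} \approx 0.0019096$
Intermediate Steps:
$U{\left(H \right)} = \frac{29}{3}$ ($U{\left(H \right)} = 8 + \frac{20}{12} = 8 + 20 \cdot \frac{1}{12} = 8 + \frac{5}{3} = \frac{29}{3}$)
$\frac{1}{U{\left(-18 \right)} - \left(-495 + E{\left(y,-3 \right)}\right)} = \frac{1}{\frac{29}{3} + \left(495 - -19\right)} = \frac{1}{\frac{29}{3} + \left(495 + 19\right)} = \frac{1}{\frac{29}{3} + 514} = \frac{1}{\frac{1571}{3}} = \frac{3}{1571}$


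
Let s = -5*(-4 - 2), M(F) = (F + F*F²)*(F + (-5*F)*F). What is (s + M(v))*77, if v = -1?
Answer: 3234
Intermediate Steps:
M(F) = (F + F³)*(F - 5*F²)
s = 30 (s = -5*(-6) = 30)
(s + M(v))*77 = (30 + (-1)²*(1 + (-1)² - 5*(-1) - 5*(-1)³))*77 = (30 + 1*(1 + 1 + 5 - 5*(-1)))*77 = (30 + 1*(1 + 1 + 5 + 5))*77 = (30 + 1*12)*77 = (30 + 12)*77 = 42*77 = 3234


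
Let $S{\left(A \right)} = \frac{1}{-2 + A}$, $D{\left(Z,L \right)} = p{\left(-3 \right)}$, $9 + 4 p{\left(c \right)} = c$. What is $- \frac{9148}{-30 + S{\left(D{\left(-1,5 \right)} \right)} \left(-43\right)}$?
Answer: $\frac{45740}{107} \approx 427.48$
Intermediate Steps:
$p{\left(c \right)} = - \frac{9}{4} + \frac{c}{4}$
$D{\left(Z,L \right)} = -3$ ($D{\left(Z,L \right)} = - \frac{9}{4} + \frac{1}{4} \left(-3\right) = - \frac{9}{4} - \frac{3}{4} = -3$)
$- \frac{9148}{-30 + S{\left(D{\left(-1,5 \right)} \right)} \left(-43\right)} = - \frac{9148}{-30 + \frac{1}{-2 - 3} \left(-43\right)} = - \frac{9148}{-30 + \frac{1}{-5} \left(-43\right)} = - \frac{9148}{-30 - - \frac{43}{5}} = - \frac{9148}{-30 + \frac{43}{5}} = - \frac{9148}{- \frac{107}{5}} = \left(-9148\right) \left(- \frac{5}{107}\right) = \frac{45740}{107}$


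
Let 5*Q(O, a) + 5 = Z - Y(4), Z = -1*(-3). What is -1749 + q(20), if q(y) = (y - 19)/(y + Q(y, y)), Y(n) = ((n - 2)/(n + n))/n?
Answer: -2740603/1567 ≈ -1748.9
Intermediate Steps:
Z = 3
Y(n) = (-2 + n)/(2*n²) (Y(n) = ((-2 + n)/((2*n)))/n = ((-2 + n)*(1/(2*n)))/n = ((-2 + n)/(2*n))/n = (-2 + n)/(2*n²))
Q(O, a) = -33/80 (Q(O, a) = -1 + (3 - (-2 + 4)/(2*4²))/5 = -1 + (3 - 2/(2*16))/5 = -1 + (3 - 1*1/16)/5 = -1 + (3 - 1/16)/5 = -1 + (⅕)*(47/16) = -1 + 47/80 = -33/80)
q(y) = (-19 + y)/(-33/80 + y) (q(y) = (y - 19)/(y - 33/80) = (-19 + y)/(-33/80 + y))
-1749 + q(20) = -1749 + 80*(19 - 1*20)/(33 - 80*20) = -1749 + 80*(19 - 20)/(33 - 1600) = -1749 + 80*(-1)/(-1567) = -1749 + 80*(-1/1567)*(-1) = -1749 + 80/1567 = -2740603/1567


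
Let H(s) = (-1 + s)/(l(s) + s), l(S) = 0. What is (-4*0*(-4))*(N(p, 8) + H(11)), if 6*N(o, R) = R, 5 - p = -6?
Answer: 0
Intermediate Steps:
p = 11 (p = 5 - 1*(-6) = 5 + 6 = 11)
H(s) = (-1 + s)/s (H(s) = (-1 + s)/(0 + s) = (-1 + s)/s)
N(o, R) = R/6
(-4*0*(-4))*(N(p, 8) + H(11)) = (-4*0*(-4))*((1/6)*8 + (-1 + 11)/11) = (0*(-4))*(4/3 + (1/11)*10) = 0*(4/3 + 10/11) = 0*(74/33) = 0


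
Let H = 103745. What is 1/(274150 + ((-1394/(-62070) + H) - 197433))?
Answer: 31035/5600638867 ≈ 5.5413e-6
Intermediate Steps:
1/(274150 + ((-1394/(-62070) + H) - 197433)) = 1/(274150 + ((-1394/(-62070) + 103745) - 197433)) = 1/(274150 + ((-1394*(-1/62070) + 103745) - 197433)) = 1/(274150 + ((697/31035 + 103745) - 197433)) = 1/(274150 + (3219726772/31035 - 197433)) = 1/(274150 - 2907606383/31035) = 1/(5600638867/31035) = 31035/5600638867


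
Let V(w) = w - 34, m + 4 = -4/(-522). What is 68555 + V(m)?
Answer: 17882939/261 ≈ 68517.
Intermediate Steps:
m = -1042/261 (m = -4 - 4/(-522) = -4 - 4*(-1/522) = -4 + 2/261 = -1042/261 ≈ -3.9923)
V(w) = -34 + w
68555 + V(m) = 68555 + (-34 - 1042/261) = 68555 - 9916/261 = 17882939/261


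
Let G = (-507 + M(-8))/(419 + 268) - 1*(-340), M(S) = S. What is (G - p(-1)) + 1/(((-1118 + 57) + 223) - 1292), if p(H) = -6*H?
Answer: 162549301/487770 ≈ 333.25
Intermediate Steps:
G = 233065/687 (G = (-507 - 8)/(419 + 268) - 1*(-340) = -515/687 + 340 = 233065/687 ≈ 339.25)
(G - p(-1)) + 1/(((-1118 + 57) + 223) - 1292) = (233065/687 - (-6)*(-1)) + 1/(((-1118 + 57) + 223) - 1292) = (233065/687 - 1*6) + 1/((-1061 + 223) - 1292) = (233065/687 - 6) + 1/(-838 - 1292) = 228943/687 + 1/(-2130) = 228943/687 - 1/2130 = 162549301/487770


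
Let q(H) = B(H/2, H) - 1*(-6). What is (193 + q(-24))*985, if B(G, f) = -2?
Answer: 194045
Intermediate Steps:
q(H) = 4 (q(H) = -2 - 1*(-6) = -2 + 6 = 4)
(193 + q(-24))*985 = (193 + 4)*985 = 197*985 = 194045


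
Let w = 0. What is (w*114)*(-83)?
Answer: 0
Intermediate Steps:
(w*114)*(-83) = (0*114)*(-83) = 0*(-83) = 0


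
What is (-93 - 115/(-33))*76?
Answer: -224504/33 ≈ -6803.1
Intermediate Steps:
(-93 - 115/(-33))*76 = (-93 - 115*(-1/33))*76 = (-93 + 115/33)*76 = -2954/33*76 = -224504/33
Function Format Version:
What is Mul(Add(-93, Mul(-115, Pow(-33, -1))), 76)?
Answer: Rational(-224504, 33) ≈ -6803.1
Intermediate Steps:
Mul(Add(-93, Mul(-115, Pow(-33, -1))), 76) = Mul(Add(-93, Mul(-115, Rational(-1, 33))), 76) = Mul(Add(-93, Rational(115, 33)), 76) = Mul(Rational(-2954, 33), 76) = Rational(-224504, 33)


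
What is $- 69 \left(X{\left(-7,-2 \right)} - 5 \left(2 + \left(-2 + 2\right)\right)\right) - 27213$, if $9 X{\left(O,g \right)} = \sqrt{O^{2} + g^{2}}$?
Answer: $-26523 - \frac{23 \sqrt{53}}{3} \approx -26579.0$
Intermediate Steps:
$X{\left(O,g \right)} = \frac{\sqrt{O^{2} + g^{2}}}{9}$
$- 69 \left(X{\left(-7,-2 \right)} - 5 \left(2 + \left(-2 + 2\right)\right)\right) - 27213 = - 69 \left(\frac{\sqrt{\left(-7\right)^{2} + \left(-2\right)^{2}}}{9} - 5 \left(2 + \left(-2 + 2\right)\right)\right) - 27213 = - 69 \left(\frac{\sqrt{49 + 4}}{9} - 5 \left(2 + 0\right)\right) - 27213 = - 69 \left(\frac{\sqrt{53}}{9} - 10\right) - 27213 = - 69 \left(-10 + \frac{\sqrt{53}}{9}\right) - 27213 = \left(690 - \frac{23 \sqrt{53}}{3}\right) - 27213 = -26523 - \frac{23 \sqrt{53}}{3}$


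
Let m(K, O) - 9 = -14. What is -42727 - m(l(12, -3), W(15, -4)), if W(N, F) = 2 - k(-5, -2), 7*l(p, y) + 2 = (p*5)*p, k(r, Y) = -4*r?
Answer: -42722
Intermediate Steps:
l(p, y) = -2/7 + 5*p²/7 (l(p, y) = -2/7 + ((p*5)*p)/7 = -2/7 + ((5*p)*p)/7 = -2/7 + (5*p²)/7 = -2/7 + 5*p²/7)
W(N, F) = -18 (W(N, F) = 2 - (-4)*(-5) = 2 - 1*20 = 2 - 20 = -18)
m(K, O) = -5 (m(K, O) = 9 - 14 = -5)
-42727 - m(l(12, -3), W(15, -4)) = -42727 - 1*(-5) = -42727 + 5 = -42722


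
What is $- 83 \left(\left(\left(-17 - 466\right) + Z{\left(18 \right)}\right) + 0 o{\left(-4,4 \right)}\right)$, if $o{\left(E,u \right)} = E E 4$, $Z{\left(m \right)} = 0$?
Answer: $40089$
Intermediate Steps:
$o{\left(E,u \right)} = 4 E^{2}$ ($o{\left(E,u \right)} = E^{2} \cdot 4 = 4 E^{2}$)
$- 83 \left(\left(\left(-17 - 466\right) + Z{\left(18 \right)}\right) + 0 o{\left(-4,4 \right)}\right) = - 83 \left(\left(\left(-17 - 466\right) + 0\right) + 0 \cdot 4 \left(-4\right)^{2}\right) = - 83 \left(\left(-483 + 0\right) + 0 \cdot 4 \cdot 16\right) = - 83 \left(-483 + 0 \cdot 64\right) = - 83 \left(-483 + 0\right) = \left(-83\right) \left(-483\right) = 40089$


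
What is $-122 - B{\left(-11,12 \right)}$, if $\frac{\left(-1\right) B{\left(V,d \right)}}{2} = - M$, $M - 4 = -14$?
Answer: $-102$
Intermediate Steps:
$M = -10$ ($M = 4 - 14 = -10$)
$B{\left(V,d \right)} = -20$ ($B{\left(V,d \right)} = - 2 \left(\left(-1\right) \left(-10\right)\right) = \left(-2\right) 10 = -20$)
$-122 - B{\left(-11,12 \right)} = -122 - -20 = -122 + 20 = -102$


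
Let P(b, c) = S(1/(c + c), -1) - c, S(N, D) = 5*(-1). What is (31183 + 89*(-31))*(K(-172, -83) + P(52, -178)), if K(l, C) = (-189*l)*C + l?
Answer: -76692585112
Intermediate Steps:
S(N, D) = -5
P(b, c) = -5 - c
K(l, C) = l - 189*C*l (K(l, C) = -189*C*l + l = l - 189*C*l)
(31183 + 89*(-31))*(K(-172, -83) + P(52, -178)) = (31183 + 89*(-31))*(-172*(1 - 189*(-83)) + (-5 - 1*(-178))) = (31183 - 2759)*(-172*(1 + 15687) + (-5 + 178)) = 28424*(-172*15688 + 173) = 28424*(-2698336 + 173) = 28424*(-2698163) = -76692585112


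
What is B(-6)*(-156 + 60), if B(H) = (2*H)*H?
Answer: -6912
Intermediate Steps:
B(H) = 2*H²
B(-6)*(-156 + 60) = (2*(-6)²)*(-156 + 60) = (2*36)*(-96) = 72*(-96) = -6912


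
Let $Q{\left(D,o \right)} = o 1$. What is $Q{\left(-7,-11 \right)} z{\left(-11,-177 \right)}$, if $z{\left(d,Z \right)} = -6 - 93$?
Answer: $1089$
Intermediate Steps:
$Q{\left(D,o \right)} = o$
$z{\left(d,Z \right)} = -99$
$Q{\left(-7,-11 \right)} z{\left(-11,-177 \right)} = \left(-11\right) \left(-99\right) = 1089$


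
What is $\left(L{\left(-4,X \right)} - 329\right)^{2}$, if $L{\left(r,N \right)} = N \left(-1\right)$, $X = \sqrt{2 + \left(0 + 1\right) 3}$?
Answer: $\left(329 + \sqrt{5}\right)^{2} \approx 1.0972 \cdot 10^{5}$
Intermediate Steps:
$X = \sqrt{5}$ ($X = \sqrt{2 + 1 \cdot 3} = \sqrt{2 + 3} = \sqrt{5} \approx 2.2361$)
$L{\left(r,N \right)} = - N$
$\left(L{\left(-4,X \right)} - 329\right)^{2} = \left(- \sqrt{5} - 329\right)^{2} = \left(-329 - \sqrt{5}\right)^{2}$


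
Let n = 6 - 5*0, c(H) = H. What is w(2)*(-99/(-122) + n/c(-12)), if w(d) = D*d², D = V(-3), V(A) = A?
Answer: -228/61 ≈ -3.7377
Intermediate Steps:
n = 6 (n = 6 + 0 = 6)
D = -3
w(d) = -3*d²
w(2)*(-99/(-122) + n/c(-12)) = (-3*2²)*(-99/(-122) + 6/(-12)) = (-3*4)*(-99*(-1/122) + 6*(-1/12)) = -12*(99/122 - ½) = -12*19/61 = -228/61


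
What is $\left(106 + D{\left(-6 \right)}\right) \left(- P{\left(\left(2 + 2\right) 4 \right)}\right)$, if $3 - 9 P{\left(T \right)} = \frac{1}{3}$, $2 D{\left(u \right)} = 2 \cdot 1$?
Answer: $- \frac{856}{27} \approx -31.704$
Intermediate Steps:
$D{\left(u \right)} = 1$ ($D{\left(u \right)} = \frac{2 \cdot 1}{2} = \frac{1}{2} \cdot 2 = 1$)
$P{\left(T \right)} = \frac{8}{27}$ ($P{\left(T \right)} = \frac{1}{3} - \frac{1}{9 \cdot 3} = \frac{1}{3} - \frac{1}{27} = \frac{8}{27}$)
$\left(106 + D{\left(-6 \right)}\right) \left(- P{\left(\left(2 + 2\right) 4 \right)}\right) = \left(106 + 1\right) \left(\left(-1\right) \frac{8}{27}\right) = 107 \left(- \frac{8}{27}\right) = - \frac{856}{27}$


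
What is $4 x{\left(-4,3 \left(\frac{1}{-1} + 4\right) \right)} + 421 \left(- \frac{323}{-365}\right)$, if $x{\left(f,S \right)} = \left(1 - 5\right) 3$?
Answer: $\frac{118463}{365} \approx 324.56$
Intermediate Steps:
$x{\left(f,S \right)} = -12$ ($x{\left(f,S \right)} = \left(-4\right) 3 = -12$)
$4 x{\left(-4,3 \left(\frac{1}{-1} + 4\right) \right)} + 421 \left(- \frac{323}{-365}\right) = 4 \left(-12\right) + 421 \left(- \frac{323}{-365}\right) = -48 + 421 \left(\left(-323\right) \left(- \frac{1}{365}\right)\right) = -48 + 421 \cdot \frac{323}{365} = -48 + \frac{135983}{365} = \frac{118463}{365}$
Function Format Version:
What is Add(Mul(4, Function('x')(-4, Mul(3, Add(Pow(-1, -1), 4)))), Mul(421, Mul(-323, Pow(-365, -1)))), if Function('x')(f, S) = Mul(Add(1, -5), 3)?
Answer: Rational(118463, 365) ≈ 324.56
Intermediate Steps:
Function('x')(f, S) = -12 (Function('x')(f, S) = Mul(-4, 3) = -12)
Add(Mul(4, Function('x')(-4, Mul(3, Add(Pow(-1, -1), 4)))), Mul(421, Mul(-323, Pow(-365, -1)))) = Add(Mul(4, -12), Mul(421, Mul(-323, Pow(-365, -1)))) = Add(-48, Mul(421, Mul(-323, Rational(-1, 365)))) = Add(-48, Mul(421, Rational(323, 365))) = Add(-48, Rational(135983, 365)) = Rational(118463, 365)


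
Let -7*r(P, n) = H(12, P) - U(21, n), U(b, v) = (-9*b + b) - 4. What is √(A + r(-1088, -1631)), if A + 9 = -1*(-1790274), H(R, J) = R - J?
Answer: 3*√9746009/7 ≈ 1337.9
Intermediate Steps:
U(b, v) = -4 - 8*b (U(b, v) = -8*b - 4 = -4 - 8*b)
r(P, n) = -184/7 + P/7 (r(P, n) = -((12 - P) - (-4 - 8*21))/7 = -((12 - P) - (-4 - 168))/7 = -((12 - P) - 1*(-172))/7 = -((12 - P) + 172)/7 = -(184 - P)/7 = -184/7 + P/7)
A = 1790265 (A = -9 - 1*(-1790274) = -9 + 1790274 = 1790265)
√(A + r(-1088, -1631)) = √(1790265 + (-184/7 + (⅐)*(-1088))) = √(1790265 + (-184/7 - 1088/7)) = √(1790265 - 1272/7) = √(12530583/7) = 3*√9746009/7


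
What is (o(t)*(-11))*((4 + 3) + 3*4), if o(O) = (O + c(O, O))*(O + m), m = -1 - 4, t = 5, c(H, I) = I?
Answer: 0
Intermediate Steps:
m = -5
o(O) = 2*O*(-5 + O) (o(O) = (O + O)*(O - 5) = (2*O)*(-5 + O) = 2*O*(-5 + O))
(o(t)*(-11))*((4 + 3) + 3*4) = ((2*5*(-5 + 5))*(-11))*((4 + 3) + 3*4) = ((2*5*0)*(-11))*(7 + 12) = (0*(-11))*19 = 0*19 = 0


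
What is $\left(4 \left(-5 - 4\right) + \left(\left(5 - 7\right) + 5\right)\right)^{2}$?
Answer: $1089$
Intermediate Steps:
$\left(4 \left(-5 - 4\right) + \left(\left(5 - 7\right) + 5\right)\right)^{2} = \left(4 \left(-9\right) + \left(-2 + 5\right)\right)^{2} = \left(-36 + 3\right)^{2} = \left(-33\right)^{2} = 1089$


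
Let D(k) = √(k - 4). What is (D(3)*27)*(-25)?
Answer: -675*I ≈ -675.0*I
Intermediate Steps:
D(k) = √(-4 + k)
(D(3)*27)*(-25) = (√(-4 + 3)*27)*(-25) = (√(-1)*27)*(-25) = (I*27)*(-25) = (27*I)*(-25) = -675*I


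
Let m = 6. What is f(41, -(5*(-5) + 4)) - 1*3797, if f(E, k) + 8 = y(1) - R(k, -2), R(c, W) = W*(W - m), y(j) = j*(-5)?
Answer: -3826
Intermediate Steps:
y(j) = -5*j
R(c, W) = W*(-6 + W) (R(c, W) = W*(W - 1*6) = W*(W - 6) = W*(-6 + W))
f(E, k) = -29 (f(E, k) = -8 + (-5*1 - (-2)*(-6 - 2)) = -8 + (-5 - (-2)*(-8)) = -8 + (-5 - 1*16) = -8 + (-5 - 16) = -8 - 21 = -29)
f(41, -(5*(-5) + 4)) - 1*3797 = -29 - 1*3797 = -29 - 3797 = -3826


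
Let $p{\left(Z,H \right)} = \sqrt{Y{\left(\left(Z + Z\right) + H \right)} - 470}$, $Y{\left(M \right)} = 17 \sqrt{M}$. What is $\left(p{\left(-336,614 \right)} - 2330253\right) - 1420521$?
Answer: $-3750774 + \sqrt{-470 + 17 i \sqrt{58}} \approx -3.7508 \cdot 10^{6} + 21.88 i$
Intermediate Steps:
$p{\left(Z,H \right)} = \sqrt{-470 + 17 \sqrt{H + 2 Z}}$ ($p{\left(Z,H \right)} = \sqrt{17 \sqrt{\left(Z + Z\right) + H} - 470} = \sqrt{17 \sqrt{2 Z + H} - 470} = \sqrt{17 \sqrt{H + 2 Z} - 470} = \sqrt{-470 + 17 \sqrt{H + 2 Z}}$)
$\left(p{\left(-336,614 \right)} - 2330253\right) - 1420521 = \left(\sqrt{-470 + 17 \sqrt{614 + 2 \left(-336\right)}} - 2330253\right) - 1420521 = \left(\sqrt{-470 + 17 \sqrt{614 - 672}} - 2330253\right) - 1420521 = \left(\sqrt{-470 + 17 \sqrt{-58}} - 2330253\right) - 1420521 = \left(\sqrt{-470 + 17 i \sqrt{58}} - 2330253\right) - 1420521 = \left(-2330253 + \sqrt{-470 + 17 i \sqrt{58}}\right) - 1420521 = -3750774 + \sqrt{-470 + 17 i \sqrt{58}}$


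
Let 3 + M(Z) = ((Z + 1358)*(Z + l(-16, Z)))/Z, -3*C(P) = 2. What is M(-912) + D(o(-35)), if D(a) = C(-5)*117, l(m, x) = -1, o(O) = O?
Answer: 166663/456 ≈ 365.49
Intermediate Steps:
C(P) = -⅔ (C(P) = -⅓*2 = -⅔)
D(a) = -78 (D(a) = -⅔*117 = -78)
M(Z) = -3 + (-1 + Z)*(1358 + Z)/Z (M(Z) = -3 + ((Z + 1358)*(Z - 1))/Z = -3 + ((1358 + Z)*(-1 + Z))/Z = -3 + ((-1 + Z)*(1358 + Z))/Z = -3 + (-1 + Z)*(1358 + Z)/Z)
M(-912) + D(o(-35)) = (1354 - 912 - 1358/(-912)) - 78 = (1354 - 912 - 1358*(-1/912)) - 78 = (1354 - 912 + 679/456) - 78 = 202231/456 - 78 = 166663/456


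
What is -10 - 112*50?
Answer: -5610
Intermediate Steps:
-10 - 112*50 = -10 - 5600 = -5610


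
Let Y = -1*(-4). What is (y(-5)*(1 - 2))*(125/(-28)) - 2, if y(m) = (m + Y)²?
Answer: 69/28 ≈ 2.4643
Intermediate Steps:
Y = 4
y(m) = (4 + m)² (y(m) = (m + 4)² = (4 + m)²)
(y(-5)*(1 - 2))*(125/(-28)) - 2 = ((4 - 5)²*(1 - 2))*(125/(-28)) - 2 = ((-1)²*(-1))*(125*(-1/28)) - 2 = (1*(-1))*(-125/28) - 2 = -1*(-125/28) - 2 = 125/28 - 2 = 69/28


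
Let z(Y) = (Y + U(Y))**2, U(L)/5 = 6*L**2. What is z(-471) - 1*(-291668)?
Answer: 44285817639749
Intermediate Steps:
U(L) = 30*L**2 (U(L) = 5*(6*L**2) = 30*L**2)
z(Y) = (Y + 30*Y**2)**2
z(-471) - 1*(-291668) = (-471)**2*(1 + 30*(-471))**2 - 1*(-291668) = 221841*(1 - 14130)**2 + 291668 = 221841*(-14129)**2 + 291668 = 221841*199628641 + 291668 = 44285817348081 + 291668 = 44285817639749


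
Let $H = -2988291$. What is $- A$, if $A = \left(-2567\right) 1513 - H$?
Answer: $895580$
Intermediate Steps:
$A = -895580$ ($A = \left(-2567\right) 1513 - -2988291 = -3883871 + 2988291 = -895580$)
$- A = \left(-1\right) \left(-895580\right) = 895580$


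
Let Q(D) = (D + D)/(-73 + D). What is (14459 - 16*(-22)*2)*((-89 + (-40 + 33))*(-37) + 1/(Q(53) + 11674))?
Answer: 6284642484142/116687 ≈ 5.3859e+7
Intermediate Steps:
Q(D) = 2*D/(-73 + D) (Q(D) = (2*D)/(-73 + D) = 2*D/(-73 + D))
(14459 - 16*(-22)*2)*((-89 + (-40 + 33))*(-37) + 1/(Q(53) + 11674)) = (14459 - 16*(-22)*2)*((-89 + (-40 + 33))*(-37) + 1/(2*53/(-73 + 53) + 11674)) = (14459 + 352*2)*((-89 - 7)*(-37) + 1/(2*53/(-20) + 11674)) = (14459 + 704)*(-96*(-37) + 1/(2*53*(-1/20) + 11674)) = 15163*(3552 + 1/(-53/10 + 11674)) = 15163*(3552 + 1/(116687/10)) = 15163*(3552 + 10/116687) = 15163*(414472234/116687) = 6284642484142/116687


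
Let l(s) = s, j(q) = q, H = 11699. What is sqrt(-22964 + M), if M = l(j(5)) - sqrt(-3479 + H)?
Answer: sqrt(-22959 - 2*sqrt(2055)) ≈ 151.82*I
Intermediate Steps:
M = 5 - 2*sqrt(2055) (M = 5 - sqrt(-3479 + 11699) = 5 - sqrt(8220) = 5 - 2*sqrt(2055) ≈ -85.664)
sqrt(-22964 + M) = sqrt(-22964 + (5 - 2*sqrt(2055))) = sqrt(-22959 - 2*sqrt(2055))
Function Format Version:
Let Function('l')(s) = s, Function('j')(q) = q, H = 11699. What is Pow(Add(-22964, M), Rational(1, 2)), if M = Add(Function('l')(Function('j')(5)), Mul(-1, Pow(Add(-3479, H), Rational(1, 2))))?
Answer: Pow(Add(-22959, Mul(-2, Pow(2055, Rational(1, 2)))), Rational(1, 2)) ≈ Mul(151.82, I)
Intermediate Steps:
M = Add(5, Mul(-2, Pow(2055, Rational(1, 2)))) (M = Add(5, Mul(-1, Pow(Add(-3479, 11699), Rational(1, 2)))) = Add(5, Mul(-1, Pow(8220, Rational(1, 2)))) = Add(5, Mul(-1, Mul(2, Pow(2055, Rational(1, 2))))) = Add(5, Mul(-2, Pow(2055, Rational(1, 2)))) ≈ -85.664)
Pow(Add(-22964, M), Rational(1, 2)) = Pow(Add(-22964, Add(5, Mul(-2, Pow(2055, Rational(1, 2))))), Rational(1, 2)) = Pow(Add(-22959, Mul(-2, Pow(2055, Rational(1, 2)))), Rational(1, 2))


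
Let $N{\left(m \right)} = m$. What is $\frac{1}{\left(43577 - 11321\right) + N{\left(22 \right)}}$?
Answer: $\frac{1}{32278} \approx 3.0981 \cdot 10^{-5}$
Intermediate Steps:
$\frac{1}{\left(43577 - 11321\right) + N{\left(22 \right)}} = \frac{1}{\left(43577 - 11321\right) + 22} = \frac{1}{32256 + 22} = \frac{1}{32278}$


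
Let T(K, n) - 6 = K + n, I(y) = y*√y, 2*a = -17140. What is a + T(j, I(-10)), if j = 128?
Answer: -8436 - 10*I*√10 ≈ -8436.0 - 31.623*I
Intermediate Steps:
a = -8570 (a = (½)*(-17140) = -8570)
I(y) = y^(3/2)
T(K, n) = 6 + K + n (T(K, n) = 6 + (K + n) = 6 + K + n)
a + T(j, I(-10)) = -8570 + (6 + 128 + (-10)^(3/2)) = -8570 + (6 + 128 - 10*I*√10) = -8570 + (134 - 10*I*√10) = -8436 - 10*I*√10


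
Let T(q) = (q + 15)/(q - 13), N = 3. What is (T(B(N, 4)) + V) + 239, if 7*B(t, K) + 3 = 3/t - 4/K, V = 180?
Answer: 19642/47 ≈ 417.92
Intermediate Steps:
B(t, K) = -3/7 - 4/(7*K) + 3/(7*t) (B(t, K) = -3/7 + (3/t - 4/K)/7 = -3/7 + (-4/K + 3/t)/7 = -3/7 + (-4/(7*K) + 3/(7*t)) = -3/7 - 4/(7*K) + 3/(7*t))
T(q) = (15 + q)/(-13 + q)
(T(B(N, 4)) + V) + 239 = ((15 + (-3/7 - 4/7/4 + (3/7)/3))/(-13 + (-3/7 - 4/7/4 + (3/7)/3)) + 180) + 239 = ((15 + (-3/7 - 4/7*¼ + (3/7)*(⅓)))/(-13 + (-3/7 - 4/7*¼ + (3/7)*(⅓))) + 180) + 239 = ((15 + (-3/7 - ⅐ + ⅐))/(-13 + (-3/7 - ⅐ + ⅐)) + 180) + 239 = ((15 - 3/7)/(-13 - 3/7) + 180) + 239 = ((102/7)/(-94/7) + 180) + 239 = (-7/94*102/7 + 180) + 239 = (-51/47 + 180) + 239 = 8409/47 + 239 = 19642/47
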